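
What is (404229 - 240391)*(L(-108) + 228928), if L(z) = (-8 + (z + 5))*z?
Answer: 39471195608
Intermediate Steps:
L(z) = z*(-3 + z) (L(z) = (-8 + (5 + z))*z = (-3 + z)*z = z*(-3 + z))
(404229 - 240391)*(L(-108) + 228928) = (404229 - 240391)*(-108*(-3 - 108) + 228928) = 163838*(-108*(-111) + 228928) = 163838*(11988 + 228928) = 163838*240916 = 39471195608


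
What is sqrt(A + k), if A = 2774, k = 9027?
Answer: sqrt(11801) ≈ 108.63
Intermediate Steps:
sqrt(A + k) = sqrt(2774 + 9027) = sqrt(11801)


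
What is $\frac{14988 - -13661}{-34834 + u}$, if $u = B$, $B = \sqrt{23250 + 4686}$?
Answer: $- \frac{498979633}{606689810} - \frac{85947 \sqrt{194}}{303344905} \approx -0.82641$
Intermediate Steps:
$B = 12 \sqrt{194}$ ($B = \sqrt{27936} = 12 \sqrt{194} \approx 167.14$)
$u = 12 \sqrt{194} \approx 167.14$
$\frac{14988 - -13661}{-34834 + u} = \frac{14988 - -13661}{-34834 + 12 \sqrt{194}} = \frac{14988 + \left(-1254 + 14915\right)}{-34834 + 12 \sqrt{194}} = \frac{14988 + 13661}{-34834 + 12 \sqrt{194}} = \frac{28649}{-34834 + 12 \sqrt{194}}$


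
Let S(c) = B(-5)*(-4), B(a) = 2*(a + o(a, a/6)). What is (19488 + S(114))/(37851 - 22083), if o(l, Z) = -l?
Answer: 812/657 ≈ 1.2359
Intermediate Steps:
B(a) = 0 (B(a) = 2*(a - a) = 2*0 = 0)
S(c) = 0 (S(c) = 0*(-4) = 0)
(19488 + S(114))/(37851 - 22083) = (19488 + 0)/(37851 - 22083) = 19488/15768 = 19488*(1/15768) = 812/657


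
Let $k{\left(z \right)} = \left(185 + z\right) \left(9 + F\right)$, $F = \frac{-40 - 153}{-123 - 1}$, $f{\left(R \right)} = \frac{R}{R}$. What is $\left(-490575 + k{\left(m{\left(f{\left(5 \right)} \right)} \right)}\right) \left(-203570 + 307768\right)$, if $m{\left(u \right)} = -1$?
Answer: $- \frac{1578350770978}{31} \approx -5.0915 \cdot 10^{10}$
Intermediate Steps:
$f{\left(R \right)} = 1$
$F = \frac{193}{124}$ ($F = - \frac{193}{-124} = \left(-193\right) \left(- \frac{1}{124}\right) = \frac{193}{124} \approx 1.5565$)
$k{\left(z \right)} = \frac{242165}{124} + \frac{1309 z}{124}$ ($k{\left(z \right)} = \left(185 + z\right) \left(9 + \frac{193}{124}\right) = \left(185 + z\right) \frac{1309}{124} = \frac{242165}{124} + \frac{1309 z}{124}$)
$\left(-490575 + k{\left(m{\left(f{\left(5 \right)} \right)} \right)}\right) \left(-203570 + 307768\right) = \left(-490575 + \left(\frac{242165}{124} + \frac{1309}{124} \left(-1\right)\right)\right) \left(-203570 + 307768\right) = \left(-490575 + \left(\frac{242165}{124} - \frac{1309}{124}\right)\right) 104198 = \left(-490575 + \frac{60214}{31}\right) 104198 = \left(- \frac{15147611}{31}\right) 104198 = - \frac{1578350770978}{31}$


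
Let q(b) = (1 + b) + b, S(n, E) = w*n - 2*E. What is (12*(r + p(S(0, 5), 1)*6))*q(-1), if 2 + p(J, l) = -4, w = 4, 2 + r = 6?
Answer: 384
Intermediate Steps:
r = 4 (r = -2 + 6 = 4)
S(n, E) = -2*E + 4*n (S(n, E) = 4*n - 2*E = -2*E + 4*n)
p(J, l) = -6 (p(J, l) = -2 - 4 = -6)
q(b) = 1 + 2*b
(12*(r + p(S(0, 5), 1)*6))*q(-1) = (12*(4 - 6*6))*(1 + 2*(-1)) = (12*(4 - 36))*(1 - 2) = (12*(-32))*(-1) = -384*(-1) = 384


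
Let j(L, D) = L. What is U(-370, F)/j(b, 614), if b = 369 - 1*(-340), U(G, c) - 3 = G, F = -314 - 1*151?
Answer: -367/709 ≈ -0.51763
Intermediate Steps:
F = -465 (F = -314 - 151 = -465)
U(G, c) = 3 + G
b = 709 (b = 369 + 340 = 709)
U(-370, F)/j(b, 614) = (3 - 370)/709 = -367*1/709 = -367/709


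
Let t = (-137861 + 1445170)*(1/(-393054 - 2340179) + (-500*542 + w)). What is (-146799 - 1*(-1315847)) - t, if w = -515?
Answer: 970175190132564948/2733233 ≈ 3.5496e+11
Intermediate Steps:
t = -970171994851992764/2733233 (t = (-137861 + 1445170)*(1/(-393054 - 2340179) + (-500*542 - 515)) = 1307309*(1/(-2733233) + (-271000 - 515)) = 1307309*(-1/2733233 - 271515) = 1307309*(-742113757996/2733233) = -970171994851992764/2733233 ≈ -3.5495e+11)
(-146799 - 1*(-1315847)) - t = (-146799 - 1*(-1315847)) - 1*(-970171994851992764/2733233) = (-146799 + 1315847) + 970171994851992764/2733233 = 1169048 + 970171994851992764/2733233 = 970175190132564948/2733233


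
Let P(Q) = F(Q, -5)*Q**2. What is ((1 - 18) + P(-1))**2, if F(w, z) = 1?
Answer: 256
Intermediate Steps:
P(Q) = Q**2 (P(Q) = 1*Q**2 = Q**2)
((1 - 18) + P(-1))**2 = ((1 - 18) + (-1)**2)**2 = (-17 + 1)**2 = (-16)**2 = 256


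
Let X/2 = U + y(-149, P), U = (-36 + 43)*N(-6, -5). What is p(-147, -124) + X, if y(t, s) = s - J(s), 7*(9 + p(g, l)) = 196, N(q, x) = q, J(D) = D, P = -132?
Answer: -65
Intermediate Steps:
U = -42 (U = (-36 + 43)*(-6) = 7*(-6) = -42)
p(g, l) = 19 (p(g, l) = -9 + (1/7)*196 = -9 + 28 = 19)
y(t, s) = 0 (y(t, s) = s - s = 0)
X = -84 (X = 2*(-42 + 0) = 2*(-42) = -84)
p(-147, -124) + X = 19 - 84 = -65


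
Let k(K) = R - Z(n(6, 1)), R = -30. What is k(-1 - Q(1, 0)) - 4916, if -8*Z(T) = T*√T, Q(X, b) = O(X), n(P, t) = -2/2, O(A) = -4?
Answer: -4946 - I/8 ≈ -4946.0 - 0.125*I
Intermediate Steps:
n(P, t) = -1 (n(P, t) = -2*½ = -1)
Q(X, b) = -4
Z(T) = -T^(3/2)/8 (Z(T) = -T*√T/8 = -T^(3/2)/8)
k(K) = -30 - I/8 (k(K) = -30 - (-1)*(-1)^(3/2)/8 = -30 - (-1)*(-I)/8 = -30 - I/8)
k(-1 - Q(1, 0)) - 4916 = (-30 - I/8) - 4916 = -4946 - I/8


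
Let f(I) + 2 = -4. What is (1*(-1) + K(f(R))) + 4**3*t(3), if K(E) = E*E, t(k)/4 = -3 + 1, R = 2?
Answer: -477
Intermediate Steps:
f(I) = -6 (f(I) = -2 - 4 = -6)
t(k) = -8 (t(k) = 4*(-3 + 1) = 4*(-2) = -8)
K(E) = E**2
(1*(-1) + K(f(R))) + 4**3*t(3) = (1*(-1) + (-6)**2) + 4**3*(-8) = (-1 + 36) + 64*(-8) = 35 - 512 = -477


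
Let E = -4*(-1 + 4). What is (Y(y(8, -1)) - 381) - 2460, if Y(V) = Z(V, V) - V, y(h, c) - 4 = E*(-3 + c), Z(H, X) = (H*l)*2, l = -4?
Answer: -3309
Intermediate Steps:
E = -12 (E = -4*3 = -12)
Z(H, X) = -8*H (Z(H, X) = (H*(-4))*2 = -4*H*2 = -8*H)
y(h, c) = 40 - 12*c (y(h, c) = 4 - 12*(-3 + c) = 4 + (36 - 12*c) = 40 - 12*c)
Y(V) = -9*V (Y(V) = -8*V - V = -9*V)
(Y(y(8, -1)) - 381) - 2460 = (-9*(40 - 12*(-1)) - 381) - 2460 = (-9*(40 + 12) - 381) - 2460 = (-9*52 - 381) - 2460 = (-468 - 381) - 2460 = -849 - 2460 = -3309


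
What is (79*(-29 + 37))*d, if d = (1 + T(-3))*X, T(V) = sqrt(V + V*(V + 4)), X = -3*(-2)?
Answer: 3792 + 3792*I*sqrt(6) ≈ 3792.0 + 9288.5*I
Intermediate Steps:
X = 6
T(V) = sqrt(V + V*(4 + V))
d = 6 + 6*I*sqrt(6) (d = (1 + sqrt(-3*(5 - 3)))*6 = (1 + sqrt(-3*2))*6 = (1 + sqrt(-6))*6 = (1 + I*sqrt(6))*6 = 6 + 6*I*sqrt(6) ≈ 6.0 + 14.697*I)
(79*(-29 + 37))*d = (79*(-29 + 37))*(6 + 6*I*sqrt(6)) = (79*8)*(6 + 6*I*sqrt(6)) = 632*(6 + 6*I*sqrt(6)) = 3792 + 3792*I*sqrt(6)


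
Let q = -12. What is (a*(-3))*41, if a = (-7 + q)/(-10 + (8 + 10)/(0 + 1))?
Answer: 2337/8 ≈ 292.13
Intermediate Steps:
a = -19/8 (a = (-7 - 12)/(-10 + (8 + 10)/(0 + 1)) = -19/(-10 + 18/1) = -19/(-10 + 18*1) = -19/(-10 + 18) = -19/8 ≈ -2.3750)
(a*(-3))*41 = -19/8*(-3)*41 = (57/8)*41 = 2337/8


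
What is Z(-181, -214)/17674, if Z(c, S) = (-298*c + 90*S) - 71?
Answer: 34607/17674 ≈ 1.9581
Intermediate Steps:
Z(c, S) = -71 - 298*c + 90*S
Z(-181, -214)/17674 = (-71 - 298*(-181) + 90*(-214))/17674 = (-71 + 53938 - 19260)*(1/17674) = 34607*(1/17674) = 34607/17674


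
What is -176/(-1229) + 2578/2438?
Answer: 1798725/1498151 ≈ 1.2006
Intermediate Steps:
-176/(-1229) + 2578/2438 = -176*(-1/1229) + 2578*(1/2438) = 176/1229 + 1289/1219 = 1798725/1498151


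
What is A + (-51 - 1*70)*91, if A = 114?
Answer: -10897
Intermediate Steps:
A + (-51 - 1*70)*91 = 114 + (-51 - 1*70)*91 = 114 + (-51 - 70)*91 = 114 - 121*91 = 114 - 11011 = -10897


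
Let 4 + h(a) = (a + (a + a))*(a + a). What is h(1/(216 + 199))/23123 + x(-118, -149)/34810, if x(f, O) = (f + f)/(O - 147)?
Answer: -5218950673/34773955950100 ≈ -0.00015008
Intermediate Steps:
h(a) = -4 + 6*a² (h(a) = -4 + (a + (a + a))*(a + a) = -4 + (a + 2*a)*(2*a) = -4 + (3*a)*(2*a) = -4 + 6*a²)
x(f, O) = 2*f/(-147 + O) (x(f, O) = (2*f)/(-147 + O) = 2*f/(-147 + O))
h(1/(216 + 199))/23123 + x(-118, -149)/34810 = (-4 + 6*(1/(216 + 199))²)/23123 + (2*(-118)/(-147 - 149))/34810 = (-4 + 6*(1/415)²)*(1/23123) + (2*(-118)/(-296))*(1/34810) = (-4 + 6*(1/415)²)*(1/23123) + (2*(-118)*(-1/296))*(1/34810) = (-4 + 6*(1/172225))*(1/23123) + (59/74)*(1/34810) = (-4 + 6/172225)*(1/23123) + 1/43660 = -688894/172225*1/23123 + 1/43660 = -688894/3982358675 + 1/43660 = -5218950673/34773955950100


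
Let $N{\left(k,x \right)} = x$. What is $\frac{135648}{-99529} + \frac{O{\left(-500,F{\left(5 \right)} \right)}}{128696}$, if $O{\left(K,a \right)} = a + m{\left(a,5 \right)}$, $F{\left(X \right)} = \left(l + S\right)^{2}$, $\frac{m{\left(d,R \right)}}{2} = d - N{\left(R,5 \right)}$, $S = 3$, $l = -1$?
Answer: $- \frac{8728577975}{6404492092} \approx -1.3629$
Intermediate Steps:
$m{\left(d,R \right)} = -10 + 2 d$ ($m{\left(d,R \right)} = 2 \left(d - 5\right) = 2 \left(-5 + d\right) = -10 + 2 d$)
$F{\left(X \right)} = 4$ ($F{\left(X \right)} = \left(-1 + 3\right)^{2} = 2^{2} = 4$)
$O{\left(K,a \right)} = -10 + 3 a$ ($O{\left(K,a \right)} = a + \left(-10 + 2 a\right) = -10 + 3 a$)
$\frac{135648}{-99529} + \frac{O{\left(-500,F{\left(5 \right)} \right)}}{128696} = \frac{135648}{-99529} + \frac{-10 + 3 \cdot 4}{128696} = 135648 \left(- \frac{1}{99529}\right) + \left(-10 + 12\right) \frac{1}{128696} = - \frac{135648}{99529} + 2 \cdot \frac{1}{128696} = - \frac{135648}{99529} + \frac{1}{64348} = - \frac{8728577975}{6404492092}$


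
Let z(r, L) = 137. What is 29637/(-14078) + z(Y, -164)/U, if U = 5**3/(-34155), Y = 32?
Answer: -13175594991/351950 ≈ -37436.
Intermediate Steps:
U = -25/6831 (U = 125*(-1/34155) = -25/6831 ≈ -0.0036598)
29637/(-14078) + z(Y, -164)/U = 29637/(-14078) + 137/(-25/6831) = 29637*(-1/14078) + 137*(-6831/25) = -29637/14078 - 935847/25 = -13175594991/351950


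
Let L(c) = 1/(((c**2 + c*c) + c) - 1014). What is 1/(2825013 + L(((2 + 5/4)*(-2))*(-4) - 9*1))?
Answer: 419/1183680446 ≈ 3.5398e-7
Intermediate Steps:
L(c) = 1/(-1014 + c + 2*c**2) (L(c) = 1/(((c**2 + c**2) + c) - 1014) = 1/((2*c**2 + c) - 1014) = 1/((c + 2*c**2) - 1014) = 1/(-1014 + c + 2*c**2))
1/(2825013 + L(((2 + 5/4)*(-2))*(-4) - 9*1)) = 1/(2825013 + 1/(-1014 + (((2 + 5/4)*(-2))*(-4) - 9*1) + 2*(((2 + 5/4)*(-2))*(-4) - 9*1)**2)) = 1/(2825013 + 1/(-1014 + (((2 + 5*(1/4))*(-2))*(-4) - 9) + 2*(((2 + 5*(1/4))*(-2))*(-4) - 9)**2)) = 1/(2825013 + 1/(-1014 + (((2 + 5/4)*(-2))*(-4) - 9) + 2*(((2 + 5/4)*(-2))*(-4) - 9)**2)) = 1/(2825013 + 1/(-1014 + (((13/4)*(-2))*(-4) - 9) + 2*(((13/4)*(-2))*(-4) - 9)**2)) = 1/(2825013 + 1/(-1014 + (-13/2*(-4) - 9) + 2*(-13/2*(-4) - 9)**2)) = 1/(2825013 + 1/(-1014 + (26 - 9) + 2*(26 - 9)**2)) = 1/(2825013 + 1/(-1014 + 17 + 2*17**2)) = 1/(2825013 + 1/(-1014 + 17 + 2*289)) = 1/(2825013 + 1/(-1014 + 17 + 578)) = 1/(2825013 + 1/(-419)) = 1/(2825013 - 1/419) = 1/(1183680446/419) = 419/1183680446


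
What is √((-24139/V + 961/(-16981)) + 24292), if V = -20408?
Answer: √729374928164904245594/173274124 ≈ 155.86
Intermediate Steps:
√((-24139/V + 961/(-16981)) + 24292) = √((-24139/(-20408) + 961/(-16981)) + 24292) = √((-24139*(-1/20408) + 961*(-1/16981)) + 24292) = √((24139/20408 - 961/16981) + 24292) = √(390292271/346548248 + 24292) = √(8418740332687/346548248) = √729374928164904245594/173274124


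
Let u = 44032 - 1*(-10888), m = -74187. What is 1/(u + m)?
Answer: -1/19267 ≈ -5.1902e-5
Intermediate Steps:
u = 54920 (u = 44032 + 10888 = 54920)
1/(u + m) = 1/(54920 - 74187) = 1/(-19267) = -1/19267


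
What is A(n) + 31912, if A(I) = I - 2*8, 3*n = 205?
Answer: 95893/3 ≈ 31964.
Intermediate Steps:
n = 205/3 (n = (⅓)*205 = 205/3 ≈ 68.333)
A(I) = -16 + I (A(I) = I - 1*16 = I - 16 = -16 + I)
A(n) + 31912 = (-16 + 205/3) + 31912 = 157/3 + 31912 = 95893/3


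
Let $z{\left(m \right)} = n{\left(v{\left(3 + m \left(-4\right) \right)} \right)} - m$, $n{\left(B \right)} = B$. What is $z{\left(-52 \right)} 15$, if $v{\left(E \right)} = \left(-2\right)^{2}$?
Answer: $840$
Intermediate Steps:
$v{\left(E \right)} = 4$
$z{\left(m \right)} = 4 - m$
$z{\left(-52 \right)} 15 = \left(4 - -52\right) 15 = \left(4 + 52\right) 15 = 56 \cdot 15 = 840$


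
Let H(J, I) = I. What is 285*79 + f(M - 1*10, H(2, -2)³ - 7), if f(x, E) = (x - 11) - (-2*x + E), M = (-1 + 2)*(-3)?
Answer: 22480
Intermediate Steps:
M = -3 (M = 1*(-3) = -3)
f(x, E) = -11 - E + 3*x (f(x, E) = (-11 + x) - (E - 2*x) = (-11 + x) + (-E + 2*x) = -11 - E + 3*x)
285*79 + f(M - 1*10, H(2, -2)³ - 7) = 285*79 + (-11 - ((-2)³ - 7) + 3*(-3 - 1*10)) = 22515 + (-11 - (-8 - 7) + 3*(-3 - 10)) = 22515 + (-11 - 1*(-15) + 3*(-13)) = 22515 + (-11 + 15 - 39) = 22515 - 35 = 22480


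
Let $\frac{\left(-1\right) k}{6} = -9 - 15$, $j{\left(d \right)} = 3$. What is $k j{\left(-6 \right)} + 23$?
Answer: $455$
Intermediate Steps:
$k = 144$ ($k = - 6 \left(-9 - 15\right) = \left(-6\right) \left(-24\right) = 144$)
$k j{\left(-6 \right)} + 23 = 144 \cdot 3 + 23 = 432 + 23 = 455$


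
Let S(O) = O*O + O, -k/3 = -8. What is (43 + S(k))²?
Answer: 413449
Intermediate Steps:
k = 24 (k = -3*(-8) = 24)
S(O) = O + O² (S(O) = O² + O = O + O²)
(43 + S(k))² = (43 + 24*(1 + 24))² = (43 + 24*25)² = (43 + 600)² = 643² = 413449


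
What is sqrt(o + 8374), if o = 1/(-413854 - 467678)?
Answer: sqrt(180761784354929)/146922 ≈ 91.510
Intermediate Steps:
o = -1/881532 (o = 1/(-881532) = -1/881532 ≈ -1.1344e-6)
sqrt(o + 8374) = sqrt(-1/881532 + 8374) = sqrt(7381948967/881532) = sqrt(180761784354929)/146922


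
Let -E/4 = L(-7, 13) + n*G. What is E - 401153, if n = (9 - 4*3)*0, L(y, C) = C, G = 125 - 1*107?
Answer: -401205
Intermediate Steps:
G = 18 (G = 125 - 107 = 18)
n = 0 (n = (9 - 12)*0 = -3*0 = 0)
E = -52 (E = -4*(13 + 0*18) = -4*(13 + 0) = -4*13 = -52)
E - 401153 = -52 - 401153 = -401205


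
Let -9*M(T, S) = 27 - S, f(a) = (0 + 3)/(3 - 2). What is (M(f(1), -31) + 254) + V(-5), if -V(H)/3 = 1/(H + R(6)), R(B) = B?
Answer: 2201/9 ≈ 244.56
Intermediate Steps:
f(a) = 3 (f(a) = 3/1 = 3*1 = 3)
V(H) = -3/(6 + H) (V(H) = -3/(H + 6) = -3/(6 + H))
M(T, S) = -3 + S/9 (M(T, S) = -(27 - S)/9 = -3 + S/9)
(M(f(1), -31) + 254) + V(-5) = ((-3 + (⅑)*(-31)) + 254) - 3/(6 - 5) = ((-3 - 31/9) + 254) - 3/1 = (-58/9 + 254) - 3*1 = 2228/9 - 3 = 2201/9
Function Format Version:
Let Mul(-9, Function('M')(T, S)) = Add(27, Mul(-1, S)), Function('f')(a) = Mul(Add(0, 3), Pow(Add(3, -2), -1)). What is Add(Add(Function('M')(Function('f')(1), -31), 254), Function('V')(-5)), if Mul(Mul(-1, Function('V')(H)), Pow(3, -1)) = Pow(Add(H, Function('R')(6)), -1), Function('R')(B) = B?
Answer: Rational(2201, 9) ≈ 244.56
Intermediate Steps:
Function('f')(a) = 3 (Function('f')(a) = Mul(3, Pow(1, -1)) = Mul(3, 1) = 3)
Function('V')(H) = Mul(-3, Pow(Add(6, H), -1)) (Function('V')(H) = Mul(-3, Pow(Add(H, 6), -1)) = Mul(-3, Pow(Add(6, H), -1)))
Function('M')(T, S) = Add(-3, Mul(Rational(1, 9), S)) (Function('M')(T, S) = Mul(Rational(-1, 9), Add(27, Mul(-1, S))) = Add(-3, Mul(Rational(1, 9), S)))
Add(Add(Function('M')(Function('f')(1), -31), 254), Function('V')(-5)) = Add(Add(Add(-3, Mul(Rational(1, 9), -31)), 254), Mul(-3, Pow(Add(6, -5), -1))) = Add(Add(Add(-3, Rational(-31, 9)), 254), Mul(-3, Pow(1, -1))) = Add(Add(Rational(-58, 9), 254), Mul(-3, 1)) = Add(Rational(2228, 9), -3) = Rational(2201, 9)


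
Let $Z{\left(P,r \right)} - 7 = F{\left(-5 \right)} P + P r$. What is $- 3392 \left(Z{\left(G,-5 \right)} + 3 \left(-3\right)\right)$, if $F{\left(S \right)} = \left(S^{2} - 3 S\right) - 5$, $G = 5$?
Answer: $-502016$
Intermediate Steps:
$F{\left(S \right)} = -5 + S^{2} - 3 S$
$Z{\left(P,r \right)} = 7 + 35 P + P r$ ($Z{\left(P,r \right)} = 7 + \left(\left(-5 + \left(-5\right)^{2} - -15\right) P + P r\right) = 7 + \left(\left(-5 + 25 + 15\right) P + P r\right) = 7 + \left(35 P + P r\right) = 7 + 35 P + P r$)
$- 3392 \left(Z{\left(G,-5 \right)} + 3 \left(-3\right)\right) = - 3392 \left(\left(7 + 35 \cdot 5 + 5 \left(-5\right)\right) + 3 \left(-3\right)\right) = - 3392 \left(\left(7 + 175 - 25\right) - 9\right) = - 3392 \left(157 - 9\right) = \left(-3392\right) 148 = -502016$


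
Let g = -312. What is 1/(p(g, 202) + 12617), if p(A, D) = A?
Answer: 1/12305 ≈ 8.1268e-5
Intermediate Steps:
1/(p(g, 202) + 12617) = 1/(-312 + 12617) = 1/12305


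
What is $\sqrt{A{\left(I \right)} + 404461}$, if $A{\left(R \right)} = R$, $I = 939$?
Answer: $10 \sqrt{4054} \approx 636.71$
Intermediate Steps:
$\sqrt{A{\left(I \right)} + 404461} = \sqrt{939 + 404461} = \sqrt{405400} = 10 \sqrt{4054}$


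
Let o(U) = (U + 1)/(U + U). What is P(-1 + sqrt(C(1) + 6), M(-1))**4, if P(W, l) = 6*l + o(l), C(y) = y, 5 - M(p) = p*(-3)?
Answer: 6765201/256 ≈ 26427.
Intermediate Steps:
M(p) = 5 + 3*p (M(p) = 5 - p*(-3) = 5 - (-3)*p = 5 + 3*p)
o(U) = (1 + U)/(2*U) (o(U) = (1 + U)/((2*U)) = (1 + U)*(1/(2*U)) = (1 + U)/(2*U))
P(W, l) = 6*l + (1 + l)/(2*l)
P(-1 + sqrt(C(1) + 6), M(-1))**4 = ((1 + (5 + 3*(-1)) + 12*(5 + 3*(-1))**2)/(2*(5 + 3*(-1))))**4 = ((1 + (5 - 3) + 12*(5 - 3)**2)/(2*(5 - 3)))**4 = ((1/2)*(1 + 2 + 12*2**2)/2)**4 = ((1/2)*(1/2)*(1 + 2 + 12*4))**4 = ((1/2)*(1/2)*(1 + 2 + 48))**4 = ((1/2)*(1/2)*51)**4 = (51/4)**4 = 6765201/256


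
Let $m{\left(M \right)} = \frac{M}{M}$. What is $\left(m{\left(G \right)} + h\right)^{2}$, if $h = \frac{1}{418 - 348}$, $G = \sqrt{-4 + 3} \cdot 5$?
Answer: $\frac{5041}{4900} \approx 1.0288$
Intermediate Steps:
$G = 5 i$ ($G = \sqrt{-1} \cdot 5 = i 5 = 5 i \approx 5.0 i$)
$m{\left(M \right)} = 1$
$h = \frac{1}{70} \approx 0.014286$
$\left(m{\left(G \right)} + h\right)^{2} = \left(1 + \frac{1}{70}\right)^{2} = \left(\frac{71}{70}\right)^{2} = \frac{5041}{4900}$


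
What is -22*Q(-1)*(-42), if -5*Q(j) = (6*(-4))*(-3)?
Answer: -66528/5 ≈ -13306.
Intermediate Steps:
Q(j) = -72/5 (Q(j) = -6*(-4)*(-3)/5 = -(-24)*(-3)/5 = -⅕*72 = -72/5)
-22*Q(-1)*(-42) = -22*(-72/5)*(-42) = (1584/5)*(-42) = -66528/5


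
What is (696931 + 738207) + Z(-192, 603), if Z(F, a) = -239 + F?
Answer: 1434707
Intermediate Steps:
(696931 + 738207) + Z(-192, 603) = (696931 + 738207) + (-239 - 192) = 1435138 - 431 = 1434707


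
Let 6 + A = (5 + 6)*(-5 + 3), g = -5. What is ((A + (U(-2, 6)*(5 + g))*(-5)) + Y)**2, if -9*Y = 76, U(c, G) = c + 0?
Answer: 107584/81 ≈ 1328.2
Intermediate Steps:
U(c, G) = c
A = -28 (A = -6 + (5 + 6)*(-5 + 3) = -6 + 11*(-2) = -6 - 22 = -28)
Y = -76/9 (Y = -1/9*76 = -76/9 ≈ -8.4444)
((A + (U(-2, 6)*(5 + g))*(-5)) + Y)**2 = ((-28 - 2*(5 - 5)*(-5)) - 76/9)**2 = ((-28 - 2*0*(-5)) - 76/9)**2 = ((-28 + 0*(-5)) - 76/9)**2 = ((-28 + 0) - 76/9)**2 = (-28 - 76/9)**2 = (-328/9)**2 = 107584/81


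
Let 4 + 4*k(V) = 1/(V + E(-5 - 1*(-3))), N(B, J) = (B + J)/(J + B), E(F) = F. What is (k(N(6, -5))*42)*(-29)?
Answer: 3045/2 ≈ 1522.5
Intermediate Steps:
N(B, J) = 1 (N(B, J) = (B + J)/(B + J) = 1)
k(V) = -1 + 1/(4*(-2 + V)) (k(V) = -1 + 1/(4*(V + (-5 - 1*(-3)))) = -1 + 1/(4*(V + (-5 + 3))) = -1 + 1/(4*(V - 2)) = -1 + 1/(4*(-2 + V)))
(k(N(6, -5))*42)*(-29) = (((9/4 - 1*1)/(-2 + 1))*42)*(-29) = (((9/4 - 1)/(-1))*42)*(-29) = (-1*5/4*42)*(-29) = -5/4*42*(-29) = -105/2*(-29) = 3045/2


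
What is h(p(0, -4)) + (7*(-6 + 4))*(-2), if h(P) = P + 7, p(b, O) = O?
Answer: 31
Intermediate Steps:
h(P) = 7 + P
h(p(0, -4)) + (7*(-6 + 4))*(-2) = (7 - 4) + (7*(-6 + 4))*(-2) = 3 + (7*(-2))*(-2) = 3 - 14*(-2) = 3 + 28 = 31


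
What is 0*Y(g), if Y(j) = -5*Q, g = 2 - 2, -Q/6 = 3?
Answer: 0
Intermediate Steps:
Q = -18 (Q = -6*3 = -18)
g = 0
Y(j) = 90 (Y(j) = -5*(-18) = 90)
0*Y(g) = 0*90 = 0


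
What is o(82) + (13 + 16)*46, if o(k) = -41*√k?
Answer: 1334 - 41*√82 ≈ 962.73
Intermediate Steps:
o(82) + (13 + 16)*46 = -41*√82 + (13 + 16)*46 = -41*√82 + 29*46 = -41*√82 + 1334 = 1334 - 41*√82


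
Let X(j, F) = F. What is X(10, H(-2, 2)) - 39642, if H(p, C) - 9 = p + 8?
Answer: -39627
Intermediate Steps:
H(p, C) = 17 + p (H(p, C) = 9 + (p + 8) = 9 + (8 + p) = 17 + p)
X(10, H(-2, 2)) - 39642 = (17 - 2) - 39642 = 15 - 39642 = -39627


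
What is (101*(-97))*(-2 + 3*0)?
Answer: 19594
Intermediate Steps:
(101*(-97))*(-2 + 3*0) = -9797*(-2 + 0) = -9797*(-2) = 19594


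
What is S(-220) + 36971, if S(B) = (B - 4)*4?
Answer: 36075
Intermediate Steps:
S(B) = -16 + 4*B (S(B) = (-4 + B)*4 = -16 + 4*B)
S(-220) + 36971 = (-16 + 4*(-220)) + 36971 = (-16 - 880) + 36971 = -896 + 36971 = 36075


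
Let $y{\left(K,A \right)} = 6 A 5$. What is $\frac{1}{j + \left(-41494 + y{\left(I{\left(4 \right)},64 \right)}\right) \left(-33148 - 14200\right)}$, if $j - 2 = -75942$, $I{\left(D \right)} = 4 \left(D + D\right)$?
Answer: $\frac{1}{1873673812} \approx 5.3371 \cdot 10^{-10}$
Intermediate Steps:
$I{\left(D \right)} = 8 D$ ($I{\left(D \right)} = 4 \cdot 2 D = 8 D$)
$j = -75940$ ($j = 2 - 75942 = -75940$)
$y{\left(K,A \right)} = 30 A$
$\frac{1}{j + \left(-41494 + y{\left(I{\left(4 \right)},64 \right)}\right) \left(-33148 - 14200\right)} = \frac{1}{-75940 + \left(-41494 + 30 \cdot 64\right) \left(-33148 - 14200\right)} = \frac{1}{-75940 + \left(-41494 + 1920\right) \left(-47348\right)} = \frac{1}{-75940 - -1873749752} = \frac{1}{-75940 + 1873749752} = \frac{1}{1873673812}$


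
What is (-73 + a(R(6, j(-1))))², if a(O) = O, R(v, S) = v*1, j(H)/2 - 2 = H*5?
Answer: 4489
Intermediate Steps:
j(H) = 4 + 10*H (j(H) = 4 + 2*(H*5) = 4 + 2*(5*H) = 4 + 10*H)
R(v, S) = v
(-73 + a(R(6, j(-1))))² = (-73 + 6)² = (-67)² = 4489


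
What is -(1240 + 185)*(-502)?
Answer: 715350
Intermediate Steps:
-(1240 + 185)*(-502) = -1425*(-502) = -1*(-715350) = 715350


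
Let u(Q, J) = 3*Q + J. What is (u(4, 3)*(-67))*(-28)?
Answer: 28140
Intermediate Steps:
u(Q, J) = J + 3*Q
(u(4, 3)*(-67))*(-28) = ((3 + 3*4)*(-67))*(-28) = ((3 + 12)*(-67))*(-28) = (15*(-67))*(-28) = -1005*(-28) = 28140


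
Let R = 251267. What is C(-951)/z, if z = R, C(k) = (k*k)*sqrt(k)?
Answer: 904401*I*sqrt(951)/251267 ≈ 111.0*I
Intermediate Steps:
C(k) = k**(5/2) (C(k) = k**2*sqrt(k) = k**(5/2))
z = 251267
C(-951)/z = (-951)**(5/2)/251267 = (904401*I*sqrt(951))*(1/251267) = 904401*I*sqrt(951)/251267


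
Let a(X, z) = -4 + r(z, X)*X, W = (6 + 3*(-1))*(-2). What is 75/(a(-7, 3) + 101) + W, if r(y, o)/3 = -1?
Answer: -633/118 ≈ -5.3644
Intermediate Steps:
r(y, o) = -3 (r(y, o) = 3*(-1) = -3)
W = -6 (W = (6 - 3)*(-2) = 3*(-2) = -6)
a(X, z) = -4 - 3*X
75/(a(-7, 3) + 101) + W = 75/((-4 - 3*(-7)) + 101) - 6 = 75/((-4 + 21) + 101) - 6 = 75/(17 + 101) - 6 = 75/118 - 6 = -633/118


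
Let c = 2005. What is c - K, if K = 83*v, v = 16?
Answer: 677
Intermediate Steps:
K = 1328 (K = 83*16 = 1328)
c - K = 2005 - 1*1328 = 2005 - 1328 = 677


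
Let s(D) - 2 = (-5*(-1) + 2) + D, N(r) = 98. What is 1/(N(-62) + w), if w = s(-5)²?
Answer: 1/114 ≈ 0.0087719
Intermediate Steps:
s(D) = 9 + D (s(D) = 2 + ((-5*(-1) + 2) + D) = 2 + ((5 + 2) + D) = 2 + (7 + D) = 9 + D)
w = 16 (w = (9 - 5)² = 4² = 16)
1/(N(-62) + w) = 1/(98 + 16) = 1/114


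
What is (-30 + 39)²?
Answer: 81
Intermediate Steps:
(-30 + 39)² = 9² = 81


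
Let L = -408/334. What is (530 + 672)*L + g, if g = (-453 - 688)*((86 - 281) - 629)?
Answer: 156765520/167 ≈ 9.3872e+5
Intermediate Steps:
L = -204/167 (L = -408*1/334 = -204/167 ≈ -1.2216)
g = 940184 (g = -1141*(-195 - 629) = -1141*(-824) = 940184)
(530 + 672)*L + g = (530 + 672)*(-204/167) + 940184 = 1202*(-204/167) + 940184 = -245208/167 + 940184 = 156765520/167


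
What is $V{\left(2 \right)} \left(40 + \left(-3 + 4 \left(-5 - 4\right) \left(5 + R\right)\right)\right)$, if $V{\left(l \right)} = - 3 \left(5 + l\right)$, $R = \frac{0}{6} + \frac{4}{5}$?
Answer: $\frac{18039}{5} \approx 3607.8$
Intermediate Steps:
$R = \frac{4}{5}$ ($R = 0 \cdot \frac{1}{6} + 4 \cdot \frac{1}{5} = 0 + \frac{4}{5} = \frac{4}{5} \approx 0.8$)
$V{\left(l \right)} = -15 - 3 l$
$V{\left(2 \right)} \left(40 + \left(-3 + 4 \left(-5 - 4\right) \left(5 + R\right)\right)\right) = \left(-15 - 6\right) \left(40 + \left(-3 + 4 \left(-5 - 4\right) \left(5 + \frac{4}{5}\right)\right)\right) = \left(-15 - 6\right) \left(40 + \left(-3 + 4 \left(\left(-9\right) \frac{29}{5}\right)\right)\right) = - 21 \left(40 + \left(-3 + 4 \left(- \frac{261}{5}\right)\right)\right) = - 21 \left(40 - \frac{1059}{5}\right) = \left(-21\right) \left(- \frac{859}{5}\right) = \frac{18039}{5}$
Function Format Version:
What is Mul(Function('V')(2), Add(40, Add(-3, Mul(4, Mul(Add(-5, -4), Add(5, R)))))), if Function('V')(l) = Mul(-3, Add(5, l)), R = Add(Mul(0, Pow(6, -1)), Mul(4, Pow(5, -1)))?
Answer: Rational(18039, 5) ≈ 3607.8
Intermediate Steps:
R = Rational(4, 5) (R = Add(Mul(0, Rational(1, 6)), Mul(4, Rational(1, 5))) = Add(0, Rational(4, 5)) = Rational(4, 5) ≈ 0.80000)
Function('V')(l) = Add(-15, Mul(-3, l))
Mul(Function('V')(2), Add(40, Add(-3, Mul(4, Mul(Add(-5, -4), Add(5, R)))))) = Mul(Add(-15, Mul(-3, 2)), Add(40, Add(-3, Mul(4, Mul(Add(-5, -4), Add(5, Rational(4, 5))))))) = Mul(Add(-15, -6), Add(40, Add(-3, Mul(4, Mul(-9, Rational(29, 5)))))) = Mul(-21, Add(40, Add(-3, Mul(4, Rational(-261, 5))))) = Mul(-21, Add(40, Add(-3, Rational(-1044, 5)))) = Mul(-21, Add(40, Rational(-1059, 5))) = Mul(-21, Rational(-859, 5)) = Rational(18039, 5)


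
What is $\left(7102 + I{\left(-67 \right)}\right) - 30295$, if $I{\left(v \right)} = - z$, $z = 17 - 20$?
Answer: $-23190$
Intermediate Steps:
$z = -3$ ($z = 17 - 20 = -3$)
$I{\left(v \right)} = 3$ ($I{\left(v \right)} = \left(-1\right) \left(-3\right) = 3$)
$\left(7102 + I{\left(-67 \right)}\right) - 30295 = \left(7102 + 3\right) - 30295 = 7105 - 30295 = -23190$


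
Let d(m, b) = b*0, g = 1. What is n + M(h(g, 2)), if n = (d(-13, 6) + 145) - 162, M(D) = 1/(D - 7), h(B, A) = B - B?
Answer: -120/7 ≈ -17.143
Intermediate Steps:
h(B, A) = 0
d(m, b) = 0
M(D) = 1/(-7 + D)
n = -17 (n = (0 + 145) - 162 = 145 - 162 = -17)
n + M(h(g, 2)) = -17 + 1/(-7 + 0) = -17 + 1/(-7) = -17 - ⅐ = -120/7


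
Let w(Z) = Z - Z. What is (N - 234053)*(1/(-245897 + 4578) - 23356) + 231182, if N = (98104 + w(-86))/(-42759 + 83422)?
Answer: 53643548901650190229/9812754497 ≈ 5.4667e+9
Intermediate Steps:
w(Z) = 0
N = 98104/40663 (N = (98104 + 0)/(-42759 + 83422) = 98104/40663 ≈ 2.4126)
(N - 234053)*(1/(-245897 + 4578) - 23356) + 231182 = (98104/40663 - 234053)*(1/(-245897 + 4578) - 23356) + 231182 = -9517199035*(1/(-241319) - 23356)/40663 + 231182 = -9517199035*(-1/241319 - 23356)/40663 + 231182 = -9517199035/40663*(-5636246565/241319) + 231182 = 53641280369440064775/9812754497 + 231182 = 53643548901650190229/9812754497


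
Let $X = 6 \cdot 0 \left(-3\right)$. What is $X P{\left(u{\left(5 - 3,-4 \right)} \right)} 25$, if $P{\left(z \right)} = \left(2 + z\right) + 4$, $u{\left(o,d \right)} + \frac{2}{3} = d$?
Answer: $0$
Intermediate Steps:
$u{\left(o,d \right)} = - \frac{2}{3} + d$
$X = 0$ ($X = 0 \left(-3\right) = 0$)
$P{\left(z \right)} = 6 + z$
$X P{\left(u{\left(5 - 3,-4 \right)} \right)} 25 = 0 \left(6 - \frac{14}{3}\right) 25 = 0 \cdot \frac{4}{3} \cdot 25 = 0 \cdot 25 = 0$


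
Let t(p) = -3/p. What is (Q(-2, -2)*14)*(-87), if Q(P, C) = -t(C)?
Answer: 1827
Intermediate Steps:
Q(P, C) = 3/C (Q(P, C) = -(-3)/C = 3/C)
(Q(-2, -2)*14)*(-87) = ((3/(-2))*14)*(-87) = ((3*(-1/2))*14)*(-87) = -3/2*14*(-87) = -21*(-87) = 1827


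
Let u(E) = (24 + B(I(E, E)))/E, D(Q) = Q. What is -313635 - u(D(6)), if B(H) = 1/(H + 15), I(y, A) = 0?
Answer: -28227511/90 ≈ -3.1364e+5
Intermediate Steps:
B(H) = 1/(15 + H)
u(E) = 361/(15*E) (u(E) = (24 + 1/(15 + 0))/E = (24 + 1/15)/E = 361/(15*E))
-313635 - u(D(6)) = -313635 - 361/(15*6) = -313635 - 1*361/90 = -313635 - 361/90 = -28227511/90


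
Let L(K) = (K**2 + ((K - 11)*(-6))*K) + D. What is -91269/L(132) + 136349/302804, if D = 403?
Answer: 38272522021/23620226020 ≈ 1.6203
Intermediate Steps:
L(K) = 403 + K**2 + K*(66 - 6*K) (L(K) = (K**2 + ((K - 11)*(-6))*K) + 403 = (K**2 + ((-11 + K)*(-6))*K) + 403 = (K**2 + (66 - 6*K)*K) + 403 = (K**2 + K*(66 - 6*K)) + 403 = 403 + K**2 + K*(66 - 6*K))
-91269/L(132) + 136349/302804 = -91269/(403 - 5*132**2 + 66*132) + 136349/302804 = -91269/(403 - 5*17424 + 8712) + 136349*(1/302804) = -91269/(403 - 87120 + 8712) + 136349/302804 = -91269/(-78005) + 136349/302804 = -91269*(-1/78005) + 136349/302804 = 91269/78005 + 136349/302804 = 38272522021/23620226020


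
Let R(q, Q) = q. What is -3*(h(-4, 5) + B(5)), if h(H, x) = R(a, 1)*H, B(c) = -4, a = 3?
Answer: 48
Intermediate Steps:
h(H, x) = 3*H
-3*(h(-4, 5) + B(5)) = -3*(3*(-4) - 4) = -3*(-12 - 4) = -3*(-16) = 48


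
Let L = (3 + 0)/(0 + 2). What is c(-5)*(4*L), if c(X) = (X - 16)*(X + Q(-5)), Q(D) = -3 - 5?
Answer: 1638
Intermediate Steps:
L = 3/2 ≈ 1.5000
Q(D) = -8
c(X) = (-16 + X)*(-8 + X) (c(X) = (X - 16)*(X - 8) = (-16 + X)*(-8 + X))
c(-5)*(4*L) = (128 + (-5)² - 24*(-5))*(4*(3/2)) = (128 + 25 + 120)*6 = 273*6 = 1638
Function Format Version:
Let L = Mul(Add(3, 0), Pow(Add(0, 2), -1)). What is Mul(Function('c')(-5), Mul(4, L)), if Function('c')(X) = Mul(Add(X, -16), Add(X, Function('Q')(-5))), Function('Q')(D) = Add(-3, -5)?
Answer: 1638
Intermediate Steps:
L = Rational(3, 2) (L = Mul(3, Pow(2, -1)) = Mul(3, Rational(1, 2)) = Rational(3, 2) ≈ 1.5000)
Function('Q')(D) = -8
Function('c')(X) = Mul(Add(-16, X), Add(-8, X)) (Function('c')(X) = Mul(Add(X, -16), Add(X, -8)) = Mul(Add(-16, X), Add(-8, X)))
Mul(Function('c')(-5), Mul(4, L)) = Mul(Add(128, Pow(-5, 2), Mul(-24, -5)), Mul(4, Rational(3, 2))) = Mul(Add(128, 25, 120), 6) = Mul(273, 6) = 1638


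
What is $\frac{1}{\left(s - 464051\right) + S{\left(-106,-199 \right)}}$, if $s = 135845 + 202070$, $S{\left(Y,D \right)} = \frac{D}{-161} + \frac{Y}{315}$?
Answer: $- \frac{1035}{130549829} \approx -7.928 \cdot 10^{-6}$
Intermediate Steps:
$S{\left(Y,D \right)} = - \frac{D}{161} + \frac{Y}{315}$ ($S{\left(Y,D \right)} = D \left(- \frac{1}{161}\right) + Y \frac{1}{315} = - \frac{D}{161} + \frac{Y}{315}$)
$s = 337915$
$\frac{1}{\left(s - 464051\right) + S{\left(-106,-199 \right)}} = \frac{1}{\left(337915 - 464051\right) + \left(\left(- \frac{1}{161}\right) \left(-199\right) + \frac{1}{315} \left(-106\right)\right)} = \frac{1}{-126136 + \left(\frac{199}{161} - \frac{106}{315}\right)} = \frac{1}{-126136 + \frac{931}{1035}} = \frac{1}{- \frac{130549829}{1035}} = - \frac{1035}{130549829}$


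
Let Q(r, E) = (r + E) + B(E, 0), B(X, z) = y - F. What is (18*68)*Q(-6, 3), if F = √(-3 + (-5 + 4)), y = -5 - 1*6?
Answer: -17136 - 2448*I ≈ -17136.0 - 2448.0*I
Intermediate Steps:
y = -11 (y = -5 - 6 = -11)
F = 2*I (F = √(-3 - 1) = √(-4) = 2*I ≈ 2.0*I)
B(X, z) = -11 - 2*I
Q(r, E) = -11 + E + r - 2*I (Q(r, E) = (r + E) + (-11 - 2*I) = (E + r) + (-11 - 2*I) = -11 + E + r - 2*I)
(18*68)*Q(-6, 3) = (18*68)*(-11 + 3 - 6 - 2*I) = 1224*(-14 - 2*I) = -17136 - 2448*I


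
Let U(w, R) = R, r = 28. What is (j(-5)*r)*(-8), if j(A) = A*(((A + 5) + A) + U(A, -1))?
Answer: -6720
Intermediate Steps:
j(A) = A*(4 + 2*A) (j(A) = A*(((A + 5) + A) - 1) = A*(((5 + A) + A) - 1) = A*((5 + 2*A) - 1) = A*(4 + 2*A))
(j(-5)*r)*(-8) = ((2*(-5)*(2 - 5))*28)*(-8) = ((2*(-5)*(-3))*28)*(-8) = (30*28)*(-8) = 840*(-8) = -6720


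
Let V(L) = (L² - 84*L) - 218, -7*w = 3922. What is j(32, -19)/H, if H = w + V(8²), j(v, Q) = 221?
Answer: -1547/14408 ≈ -0.10737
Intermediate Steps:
w = -3922/7 (w = -⅐*3922 = -3922/7 ≈ -560.29)
V(L) = -218 + L² - 84*L
H = -14408/7 (H = -3922/7 + (-218 + (8²)² - 84*8²) = -3922/7 + (-218 + 64² - 84*64) = -3922/7 + (-218 + 4096 - 5376) = -3922/7 - 1498 = -14408/7 ≈ -2058.3)
j(32, -19)/H = 221/(-14408/7) = 221*(-7/14408) = -1547/14408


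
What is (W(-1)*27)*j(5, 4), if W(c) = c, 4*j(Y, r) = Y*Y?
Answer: -675/4 ≈ -168.75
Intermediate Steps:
j(Y, r) = Y**2/4 (j(Y, r) = (Y*Y)/4 = Y**2/4)
(W(-1)*27)*j(5, 4) = (-1*27)*((1/4)*5**2) = -27*25/4 = -675/4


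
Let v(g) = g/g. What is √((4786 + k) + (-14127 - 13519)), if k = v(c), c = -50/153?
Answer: I*√22859 ≈ 151.19*I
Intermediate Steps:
c = -50/153 (c = -50*1/153 = -50/153 ≈ -0.32680)
v(g) = 1
k = 1
√((4786 + k) + (-14127 - 13519)) = √((4786 + 1) + (-14127 - 13519)) = √(4787 - 27646) = √(-22859) = I*√22859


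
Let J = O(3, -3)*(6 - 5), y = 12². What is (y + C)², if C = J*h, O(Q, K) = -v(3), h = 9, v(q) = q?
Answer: 13689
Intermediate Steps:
y = 144
O(Q, K) = -3 (O(Q, K) = -1*3 = -3)
J = -3 (J = -3*(6 - 5) = -3*1 = -3)
C = -27 (C = -3*9 = -27)
(y + C)² = (144 - 27)² = 117² = 13689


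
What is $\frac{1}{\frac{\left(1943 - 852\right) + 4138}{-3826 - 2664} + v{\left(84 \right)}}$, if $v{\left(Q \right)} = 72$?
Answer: $\frac{6490}{462051} \approx 0.014046$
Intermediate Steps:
$\frac{1}{\frac{\left(1943 - 852\right) + 4138}{-3826 - 2664} + v{\left(84 \right)}} = \frac{1}{\frac{\left(1943 - 852\right) + 4138}{-3826 - 2664} + 72} = \frac{1}{\frac{1091 + 4138}{-3826 - 2664} + 72} = \frac{1}{\frac{5229}{-3826 - 2664} + 72} = \frac{1}{\frac{5229}{-6490} + 72} = \frac{1}{5229 \left(- \frac{1}{6490}\right) + 72} = \frac{1}{- \frac{5229}{6490} + 72} = \frac{1}{\frac{462051}{6490}} = \frac{6490}{462051}$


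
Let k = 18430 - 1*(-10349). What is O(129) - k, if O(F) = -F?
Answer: -28908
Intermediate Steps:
k = 28779 (k = 18430 + 10349 = 28779)
O(129) - k = -1*129 - 1*28779 = -129 - 28779 = -28908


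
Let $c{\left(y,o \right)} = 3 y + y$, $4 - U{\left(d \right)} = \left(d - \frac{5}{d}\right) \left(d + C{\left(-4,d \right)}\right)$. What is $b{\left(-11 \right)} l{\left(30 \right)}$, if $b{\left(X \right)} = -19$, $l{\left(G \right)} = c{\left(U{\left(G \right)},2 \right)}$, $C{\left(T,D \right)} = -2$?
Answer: $\frac{189544}{3} \approx 63181.0$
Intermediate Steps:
$U{\left(d \right)} = 4 - \left(-2 + d\right) \left(d - \frac{5}{d}\right)$ ($U{\left(d \right)} = 4 - \left(d - \frac{5}{d}\right) \left(d - 2\right) = 4 - \left(d - \frac{5}{d}\right) \left(-2 + d\right) = 4 - \left(-2 + d\right) \left(d - \frac{5}{d}\right)$)
$c{\left(y,o \right)} = 4 y$
$l{\left(G \right)} = 36 - \frac{40}{G} - 4 G^{2} + 8 G$ ($l{\left(G \right)} = 4 \left(9 - G^{2} - \frac{10}{G} + 2 G\right) = 36 - \frac{40}{G} - 4 G^{2} + 8 G$)
$b{\left(-11 \right)} l{\left(30 \right)} = - 19 \left(36 - \frac{40}{30} - 4 \cdot 30^{2} + 8 \cdot 30\right) = - 19 \left(36 - \frac{4}{3} - 3600 + 240\right) = \left(-19\right) \left(- \frac{9976}{3}\right) = \frac{189544}{3}$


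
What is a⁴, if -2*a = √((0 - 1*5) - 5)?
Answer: 25/4 ≈ 6.2500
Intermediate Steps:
a = -I*√10/2 (a = -√((0 - 1*5) - 5)/2 = -√((0 - 5) - 5)/2 = -√(-5 - 5)/2 = -I*√10/2 ≈ -1.5811*I)
a⁴ = (-I*√10/2)⁴ = 25/4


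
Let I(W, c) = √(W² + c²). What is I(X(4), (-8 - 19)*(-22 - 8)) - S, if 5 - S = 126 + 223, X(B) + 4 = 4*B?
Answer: 344 + 6*√18229 ≈ 1154.1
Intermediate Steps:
X(B) = -4 + 4*B
S = -344 (S = 5 - (126 + 223) = 5 - 1*349 = 5 - 349 = -344)
I(X(4), (-8 - 19)*(-22 - 8)) - S = √((-4 + 4*4)² + ((-8 - 19)*(-22 - 8))²) - 1*(-344) = √((-4 + 16)² + (-27*(-30))²) + 344 = √(12² + 810²) + 344 = √(144 + 656100) + 344 = √656244 + 344 = 6*√18229 + 344 = 344 + 6*√18229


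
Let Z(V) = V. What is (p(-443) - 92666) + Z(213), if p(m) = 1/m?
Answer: -40956680/443 ≈ -92453.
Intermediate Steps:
(p(-443) - 92666) + Z(213) = (1/(-443) - 92666) + 213 = (-1/443 - 92666) + 213 = -41051039/443 + 213 = -40956680/443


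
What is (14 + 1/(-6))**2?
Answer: 6889/36 ≈ 191.36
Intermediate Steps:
(14 + 1/(-6))**2 = (14 - 1/6)**2 = (83/6)**2 = 6889/36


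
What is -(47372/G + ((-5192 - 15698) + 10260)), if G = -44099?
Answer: 468819742/44099 ≈ 10631.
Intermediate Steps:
-(47372/G + ((-5192 - 15698) + 10260)) = -(47372/(-44099) + ((-5192 - 15698) + 10260)) = -(47372*(-1/44099) + (-20890 + 10260)) = -(-47372/44099 - 10630) = -1*(-468819742/44099) = 468819742/44099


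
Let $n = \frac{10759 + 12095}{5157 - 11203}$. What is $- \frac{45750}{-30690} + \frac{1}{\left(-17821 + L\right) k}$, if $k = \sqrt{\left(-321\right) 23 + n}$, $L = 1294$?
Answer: $\frac{1525}{1023} + \frac{i \sqrt{16876075857}}{184525905186} \approx 1.4907 + 7.0401 \cdot 10^{-7} i$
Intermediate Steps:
$n = - \frac{11427}{3023}$ ($n = \frac{22854}{-6046} = 22854 \left(- \frac{1}{6046}\right) = - \frac{11427}{3023} \approx -3.78$)
$k = \frac{2 i \sqrt{16876075857}}{3023}$ ($k = \sqrt{\left(-321\right) 23 - \frac{11427}{3023}} = \sqrt{-7383 - \frac{11427}{3023}} = \sqrt{- \frac{22330236}{3023}} = \frac{2 i \sqrt{16876075857}}{3023} \approx 85.946 i$)
$- \frac{45750}{-30690} + \frac{1}{\left(-17821 + L\right) k} = - \frac{45750}{-30690} + \frac{1}{\left(-17821 + 1294\right) \frac{2 i \sqrt{16876075857}}{3023}} = \left(-45750\right) \left(- \frac{1}{30690}\right) + \frac{\left(- \frac{1}{11165118}\right) i \sqrt{16876075857}}{-16527} = \frac{1525}{1023} - \frac{\left(- \frac{1}{11165118}\right) i \sqrt{16876075857}}{16527} = \frac{1525}{1023} + \frac{i \sqrt{16876075857}}{184525905186}$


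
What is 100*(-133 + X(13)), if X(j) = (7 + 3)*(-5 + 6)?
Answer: -12300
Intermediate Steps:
X(j) = 10 (X(j) = 10*1 = 10)
100*(-133 + X(13)) = 100*(-133 + 10) = 100*(-123) = -12300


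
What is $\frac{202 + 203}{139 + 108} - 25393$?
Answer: $- \frac{6271666}{247} \approx -25391.0$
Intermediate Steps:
$\frac{202 + 203}{139 + 108} - 25393 = \frac{405}{247} - 25393 = - \frac{6271666}{247}$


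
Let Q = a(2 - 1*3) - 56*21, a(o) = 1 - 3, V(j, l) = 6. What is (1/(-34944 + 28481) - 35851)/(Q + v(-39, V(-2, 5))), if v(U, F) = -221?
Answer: 231705014/9041737 ≈ 25.626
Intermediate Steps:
a(o) = -2
Q = -1178 (Q = -2 - 56*21 = -2 - 1176 = -1178)
(1/(-34944 + 28481) - 35851)/(Q + v(-39, V(-2, 5))) = (1/(-34944 + 28481) - 35851)/(-1178 - 221) = (1/(-6463) - 35851)/(-1399) = (-1/6463 - 35851)*(-1/1399) = -231705014/6463*(-1/1399) = 231705014/9041737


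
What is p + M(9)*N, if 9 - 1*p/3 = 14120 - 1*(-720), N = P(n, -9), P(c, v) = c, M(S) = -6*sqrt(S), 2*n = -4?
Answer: -44457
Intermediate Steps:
n = -2 (n = (1/2)*(-4) = -2)
N = -2
p = -44493 (p = 27 - 3*(14120 - 1*(-720)) = 27 - 3*(14120 + 720) = 27 - 3*14840 = 27 - 44520 = -44493)
p + M(9)*N = -44493 - 6*sqrt(9)*(-2) = -44493 - 6*3*(-2) = -44493 - 18*(-2) = -44493 + 36 = -44457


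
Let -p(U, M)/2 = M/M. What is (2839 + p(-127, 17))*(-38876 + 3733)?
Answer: -99700691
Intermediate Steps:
p(U, M) = -2 (p(U, M) = -2*M/M = -2*1 = -2)
(2839 + p(-127, 17))*(-38876 + 3733) = (2839 - 2)*(-38876 + 3733) = 2837*(-35143) = -99700691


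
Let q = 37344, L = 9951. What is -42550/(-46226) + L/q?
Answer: 341497021/287710624 ≈ 1.1869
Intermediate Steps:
-42550/(-46226) + L/q = -42550/(-46226) + 9951/37344 = -42550*(-1/46226) + 9951*(1/37344) = 21275/23113 + 3317/12448 = 341497021/287710624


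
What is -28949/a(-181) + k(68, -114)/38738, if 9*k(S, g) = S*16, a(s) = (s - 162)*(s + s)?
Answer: -711267475/3092105898 ≈ -0.23003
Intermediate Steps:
a(s) = 2*s*(-162 + s) (a(s) = (-162 + s)*(2*s) = 2*s*(-162 + s))
k(S, g) = 16*S/9 (k(S, g) = (S*16)/9 = (16*S)/9 = 16*S/9)
-28949/a(-181) + k(68, -114)/38738 = -28949*(-1/(362*(-162 - 181))) + ((16/9)*68)/38738 = -28949/(2*(-181)*(-343)) + (1088/9)*(1/38738) = -28949/124166 + 544/174321 = -711267475/3092105898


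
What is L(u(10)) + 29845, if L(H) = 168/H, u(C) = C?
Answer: 149309/5 ≈ 29862.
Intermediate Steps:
L(u(10)) + 29845 = 168/10 + 29845 = 168*(⅒) + 29845 = 84/5 + 29845 = 149309/5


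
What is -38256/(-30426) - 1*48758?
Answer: -247245442/5071 ≈ -48757.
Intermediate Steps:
-38256/(-30426) - 1*48758 = -38256*(-1/30426) - 48758 = 6376/5071 - 48758 = -247245442/5071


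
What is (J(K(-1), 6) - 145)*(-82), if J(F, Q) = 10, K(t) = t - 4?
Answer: 11070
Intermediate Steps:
K(t) = -4 + t
(J(K(-1), 6) - 145)*(-82) = (10 - 145)*(-82) = -135*(-82) = 11070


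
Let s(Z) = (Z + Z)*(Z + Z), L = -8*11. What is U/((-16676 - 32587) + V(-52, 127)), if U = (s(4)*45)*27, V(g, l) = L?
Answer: -77760/49351 ≈ -1.5757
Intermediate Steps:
L = -88
s(Z) = 4*Z² (s(Z) = (2*Z)*(2*Z) = 4*Z²)
V(g, l) = -88
U = 77760 (U = ((4*4²)*45)*27 = ((4*16)*45)*27 = (64*45)*27 = 2880*27 = 77760)
U/((-16676 - 32587) + V(-52, 127)) = 77760/((-16676 - 32587) - 88) = 77760/(-49263 - 88) = 77760/(-49351) = 77760*(-1/49351) = -77760/49351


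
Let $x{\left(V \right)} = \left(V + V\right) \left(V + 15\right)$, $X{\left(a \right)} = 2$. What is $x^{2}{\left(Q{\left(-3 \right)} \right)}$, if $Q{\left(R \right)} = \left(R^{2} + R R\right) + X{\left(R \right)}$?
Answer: $1960000$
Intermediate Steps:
$Q{\left(R \right)} = 2 + 2 R^{2}$ ($Q{\left(R \right)} = \left(R^{2} + R R\right) + 2 = \left(R^{2} + R^{2}\right) + 2 = 2 R^{2} + 2 = 2 + 2 R^{2}$)
$x{\left(V \right)} = 2 V \left(15 + V\right)$
$x^{2}{\left(Q{\left(-3 \right)} \right)} = \left(2 \left(2 + 2 \left(-3\right)^{2}\right) \left(15 + \left(2 + 2 \left(-3\right)^{2}\right)\right)\right)^{2} = \left(2 \left(2 + 2 \cdot 9\right) \left(15 + \left(2 + 2 \cdot 9\right)\right)\right)^{2} = \left(2 \left(2 + 18\right) \left(15 + \left(2 + 18\right)\right)\right)^{2} = \left(2 \cdot 20 \left(15 + 20\right)\right)^{2} = \left(2 \cdot 20 \cdot 35\right)^{2} = 1400^{2} = 1960000$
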